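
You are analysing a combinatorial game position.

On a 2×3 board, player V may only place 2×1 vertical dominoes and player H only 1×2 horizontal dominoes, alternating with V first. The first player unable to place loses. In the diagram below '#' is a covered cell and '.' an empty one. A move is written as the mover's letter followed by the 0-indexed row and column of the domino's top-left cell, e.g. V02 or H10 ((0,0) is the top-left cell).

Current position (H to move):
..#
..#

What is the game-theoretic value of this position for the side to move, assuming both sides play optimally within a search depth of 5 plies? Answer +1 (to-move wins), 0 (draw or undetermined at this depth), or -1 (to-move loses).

[..#/..#] H move#1: H00:+1/###/..#*, H10:+1/..#/###
[###/..#] end (terminal -1, V#2); searched ..#/..# to 5

value(..#/..#, H) = +1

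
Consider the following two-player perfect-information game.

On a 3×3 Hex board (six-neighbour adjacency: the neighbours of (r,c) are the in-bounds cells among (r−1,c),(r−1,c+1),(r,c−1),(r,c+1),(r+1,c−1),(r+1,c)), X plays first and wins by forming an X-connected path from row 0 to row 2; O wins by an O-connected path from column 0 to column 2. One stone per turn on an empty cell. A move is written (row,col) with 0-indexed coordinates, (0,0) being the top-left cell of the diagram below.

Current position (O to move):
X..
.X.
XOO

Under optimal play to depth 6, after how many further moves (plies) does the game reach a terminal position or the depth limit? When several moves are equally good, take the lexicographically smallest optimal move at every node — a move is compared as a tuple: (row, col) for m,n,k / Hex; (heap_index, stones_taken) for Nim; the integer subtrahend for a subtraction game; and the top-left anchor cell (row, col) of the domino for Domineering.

PV length from [X../.X./XOO]: 2 plies

p1 O@[X../.X./XOO]: (0,1)[XO./.X./XOO]-1* (0,2)[X.O/.X./XOO]-1 (1,0)[X../OX./XOO]-1 (1,2)[X../.XO/XOO]-1
p2 X@[XO./.X./XOO]: (0,2)[XOX/.X./XOO]+1* (1,0)[XO./XX./XOO]+1 (1,2)[XO./.XX/XOO]+1
p3 O@[XOX/.X./XOO] terminal -1; root [X../.X./XOO] d6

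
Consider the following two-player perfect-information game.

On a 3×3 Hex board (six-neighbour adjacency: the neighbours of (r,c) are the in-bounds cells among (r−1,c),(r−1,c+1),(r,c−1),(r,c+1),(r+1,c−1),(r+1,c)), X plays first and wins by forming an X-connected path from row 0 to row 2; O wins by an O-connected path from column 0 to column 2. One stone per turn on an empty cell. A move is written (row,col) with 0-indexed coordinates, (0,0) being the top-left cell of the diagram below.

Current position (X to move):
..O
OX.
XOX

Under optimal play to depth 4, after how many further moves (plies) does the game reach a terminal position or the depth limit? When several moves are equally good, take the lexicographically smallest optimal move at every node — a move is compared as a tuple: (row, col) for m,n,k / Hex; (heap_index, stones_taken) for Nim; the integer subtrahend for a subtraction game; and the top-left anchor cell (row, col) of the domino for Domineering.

[..O/OX./XOX] X move#1: (0,0):-1/X.O/OX./XOX, (0,1):+1/.XO/OX./XOX*, (1,2):-1/..O/OXX/XOX
[.XO/OX./XOX] end (terminal -1, O#2); searched ..O/OX./XOX to 4

PV length from [..O/OX./XOX]: 1 ply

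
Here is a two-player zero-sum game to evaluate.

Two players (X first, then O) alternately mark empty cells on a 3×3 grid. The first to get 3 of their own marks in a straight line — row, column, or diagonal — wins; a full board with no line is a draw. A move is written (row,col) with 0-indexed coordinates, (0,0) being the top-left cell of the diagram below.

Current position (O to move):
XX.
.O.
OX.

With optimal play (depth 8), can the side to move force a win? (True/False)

O winning at [XX./.O./OX.]: True

[XX./.O./OX.] O move#1: (0,2):+1/XXO/.O./OX.*, (1,0):-1/XX./OO./OX., (1,2):-1/XX./.OO/OX., (2,2):-1/XX./.O./OXO
[XXO/.O./OX.] end (terminal -1, X#2); searched XX./.O./OX. to 8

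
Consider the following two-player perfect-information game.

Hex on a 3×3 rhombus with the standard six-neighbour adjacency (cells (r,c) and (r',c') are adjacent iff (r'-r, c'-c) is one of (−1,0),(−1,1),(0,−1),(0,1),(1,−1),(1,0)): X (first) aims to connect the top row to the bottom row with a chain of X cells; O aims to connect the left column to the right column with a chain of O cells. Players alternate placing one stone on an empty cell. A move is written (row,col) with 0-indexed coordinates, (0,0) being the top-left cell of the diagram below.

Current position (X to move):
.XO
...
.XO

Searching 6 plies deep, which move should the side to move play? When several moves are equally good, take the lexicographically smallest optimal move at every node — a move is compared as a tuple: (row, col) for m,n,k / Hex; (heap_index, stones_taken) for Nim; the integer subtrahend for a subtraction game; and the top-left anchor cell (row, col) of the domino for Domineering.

[.XO/.../.XO] X move#1: (0,0):-1/XXO/.../.XO, (1,0):+1/.XO/X../.XO*, (1,1):+1/.XO/.X./.XO, (1,2):-1/.XO/..X/.XO, (2,0):+1/.XO/.../XXO
[.XO/X../.XO] O move#2: (0,0):-1/OXO/X../.XO*, (1,1):-1/.XO/XO./.XO, (1,2):-1/.XO/X.O/.XO, (2,0):-1/.XO/X../OXO
[OXO/X../.XO] X move#3: (1,1):+1/OXO/XX./.XO*, (1,2):+1/OXO/X.X/.XO, (2,0):+1/OXO/X../XXO
[OXO/XX./.XO] end (terminal -1, O#4); searched .XO/.../.XO to 6

X's best at [.XO/.../.XO]: (1,0)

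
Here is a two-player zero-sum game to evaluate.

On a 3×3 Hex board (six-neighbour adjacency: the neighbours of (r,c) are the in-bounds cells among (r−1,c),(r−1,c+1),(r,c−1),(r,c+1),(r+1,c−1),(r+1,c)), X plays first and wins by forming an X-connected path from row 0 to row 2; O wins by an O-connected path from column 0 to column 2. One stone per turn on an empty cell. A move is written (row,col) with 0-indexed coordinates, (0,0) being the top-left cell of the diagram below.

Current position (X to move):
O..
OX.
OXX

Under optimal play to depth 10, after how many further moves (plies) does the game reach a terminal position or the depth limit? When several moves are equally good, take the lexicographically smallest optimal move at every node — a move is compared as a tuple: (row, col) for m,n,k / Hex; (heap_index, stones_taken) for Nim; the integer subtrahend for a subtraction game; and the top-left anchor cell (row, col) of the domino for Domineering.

ply 1, X at O../OX./OXX | (0,1)=+1→OX./OX./OXX*; (0,2)=+1→O.X/OX./OXX; (1,2)=+1→O../OXX/OXX
ply 2: OX./OX./OXX is terminal -1 (O); from O../OX./OXX depth 10

PV length from [O../OX./OXX]: 1 ply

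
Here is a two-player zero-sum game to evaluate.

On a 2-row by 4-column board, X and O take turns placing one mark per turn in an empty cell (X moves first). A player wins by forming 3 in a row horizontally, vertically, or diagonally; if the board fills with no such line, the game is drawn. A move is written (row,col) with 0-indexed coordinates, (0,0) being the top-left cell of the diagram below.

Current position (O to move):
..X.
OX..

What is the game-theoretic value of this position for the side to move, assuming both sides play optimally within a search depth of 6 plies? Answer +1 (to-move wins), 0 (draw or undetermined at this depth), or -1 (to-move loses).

value(..X./OX.., O) = 0

ply 1, O at ..X./OX.. | (0,0)=+0→O.X./OX..*; (0,1)=+0→.OX./OX..; (0,3)=+0→..XO/OX..; (1,2)=-1→..X./OXO.; (1,3)=-1→..X./OX.O
ply 2, X at O.X./OX.. | (0,1)=+0→OXX./OX..*; (0,3)=+0→O.XX/OX..; (1,2)=+0→O.X./OXX.; (1,3)=+0→O.X./OX.X
ply 3, O at OXX./OX.. | (0,3)=+0→OXXO/OX..*; (1,2)=-1→OXX./OXO.; (1,3)=-1→OXX./OX.O
ply 4, X at OXXO/OX.. | (1,2)=+0→OXXO/OXX.*; (1,3)=+0→OXXO/OX.X
ply 5, O at OXXO/OXX. | (1,3)=+0→OXXO/OXXO*
ply 6: OXXO/OXXO is terminal +0 (X); from ..X./OX.. depth 6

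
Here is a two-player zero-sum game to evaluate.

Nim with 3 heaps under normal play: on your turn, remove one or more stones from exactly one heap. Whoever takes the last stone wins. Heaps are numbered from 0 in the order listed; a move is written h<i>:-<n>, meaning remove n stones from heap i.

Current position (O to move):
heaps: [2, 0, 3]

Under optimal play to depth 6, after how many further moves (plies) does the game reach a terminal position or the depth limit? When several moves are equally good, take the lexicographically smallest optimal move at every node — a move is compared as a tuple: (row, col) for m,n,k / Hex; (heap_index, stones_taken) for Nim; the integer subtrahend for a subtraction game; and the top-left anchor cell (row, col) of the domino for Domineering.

PV length from [(2,0,3)]: 5 plies

ply 1, O at (2,0,3) | h0:-1=-1→(1,0,3); h0:-2=-1→(0,0,3); h2:-1=+1→(2,0,2)*; h2:-2=-1→(2,0,1); h2:-3=-1→(2,0,0)
ply 2, X at (2,0,2) | h0:-1=-1→(1,0,2)*; h0:-2=-1→(0,0,2); h2:-1=-1→(2,0,1); h2:-2=-1→(2,0,0)
ply 3, O at (1,0,2) | h0:-1=-1→(0,0,2); h2:-1=+1→(1,0,1)*; h2:-2=-1→(1,0,0)
ply 4, X at (1,0,1) | h0:-1=-1→(0,0,1)*; h2:-1=-1→(1,0,0)
ply 5, O at (0,0,1) | h2:-1=+1→(0,0,0)*
ply 6: (0,0,0) is terminal -1 (X); from (2,0,3) depth 6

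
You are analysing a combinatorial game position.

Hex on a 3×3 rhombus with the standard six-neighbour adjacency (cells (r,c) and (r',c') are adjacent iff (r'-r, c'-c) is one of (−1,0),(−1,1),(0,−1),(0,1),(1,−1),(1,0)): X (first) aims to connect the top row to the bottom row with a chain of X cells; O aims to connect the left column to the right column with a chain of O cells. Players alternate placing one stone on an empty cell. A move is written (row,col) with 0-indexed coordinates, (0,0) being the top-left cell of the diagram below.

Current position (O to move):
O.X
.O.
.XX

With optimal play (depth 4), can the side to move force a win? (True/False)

[O.X/.O./.XX] O move#1: (0,1):-1/OOX/.O./.XX, (1,0):-1/O.X/OO./.XX, (1,2):+1/O.X/.OO/.XX*, (2,0):-1/O.X/.O./OXX
[O.X/.OO/.XX] X move#2: (0,1):-1/OXX/.OO/.XX*, (1,0):-1/O.X/XOO/.XX, (2,0):-1/O.X/.OO/XXX
[OXX/.OO/.XX] O move#3: (1,0):+1/OXX/OOO/.XX*, (2,0):+1/OXX/.OO/OXX
[OXX/OOO/.XX] end (terminal -1, X#4); searched O.X/.O./.XX to 4

O winning at [O.X/.O./.XX]: True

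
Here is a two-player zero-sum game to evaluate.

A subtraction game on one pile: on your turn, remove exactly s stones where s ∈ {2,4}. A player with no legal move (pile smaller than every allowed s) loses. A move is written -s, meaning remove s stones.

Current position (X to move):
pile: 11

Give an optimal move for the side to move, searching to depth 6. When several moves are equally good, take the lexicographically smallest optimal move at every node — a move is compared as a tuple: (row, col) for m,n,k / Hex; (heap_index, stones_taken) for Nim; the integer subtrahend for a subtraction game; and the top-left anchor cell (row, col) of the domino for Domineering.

X's best at [11]: -4

ply 1, X at 11 | -2=-1→9; -4=+1→7*
ply 2, O at 7 | -2=-1→5*; -4=-1→3
ply 3, X at 5 | -2=-1→3; -4=+1→1*
ply 4: 1 is terminal -1 (O); from 11 depth 6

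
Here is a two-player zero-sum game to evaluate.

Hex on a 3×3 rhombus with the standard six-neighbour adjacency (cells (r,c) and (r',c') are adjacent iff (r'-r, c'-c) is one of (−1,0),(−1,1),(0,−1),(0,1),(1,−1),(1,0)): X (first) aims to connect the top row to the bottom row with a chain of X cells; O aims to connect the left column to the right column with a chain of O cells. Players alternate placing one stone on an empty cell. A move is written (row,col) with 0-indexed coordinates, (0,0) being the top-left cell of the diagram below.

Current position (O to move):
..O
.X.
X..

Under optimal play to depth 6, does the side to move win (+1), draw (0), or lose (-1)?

value(..O/.X./X.., O) = +1

ply 1, O at ..O/.X./X.. | (0,0)=-1→O.O/.X./X..; (0,1)=+1→.OO/.X./X..*; (1,0)=-1→..O/OX./X..; (1,2)=-1→..O/.XO/X..; (2,1)=-1→..O/.X./XO.; (2,2)=-1→..O/.X./X.O
ply 2, X at .OO/.X./X.. | (0,0)=-1→XOO/.X./X..*; (1,0)=-1→.OO/XX./X..; (1,2)=-1→.OO/.XX/X..; (2,1)=-1→.OO/.X./XX.; (2,2)=-1→.OO/.X./X.X
ply 3, O at XOO/.X./X.. | (1,0)=+1→XOO/OX./X..*; (1,2)=-1→XOO/.XO/X..; (2,1)=-1→XOO/.X./XO.; (2,2)=-1→XOO/.X./X.O
ply 4: XOO/OX./X.. is terminal -1 (X); from ..O/.X./X.. depth 6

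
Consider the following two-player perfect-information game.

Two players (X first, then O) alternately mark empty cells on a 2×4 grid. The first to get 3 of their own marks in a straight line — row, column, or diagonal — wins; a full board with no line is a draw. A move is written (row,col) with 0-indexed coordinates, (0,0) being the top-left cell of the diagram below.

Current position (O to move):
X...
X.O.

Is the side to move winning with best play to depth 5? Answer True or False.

p1 O@[X.../X.O.]: (0,1)[XO../X.O.]+0* (0,2)[X.O./X.O.]+0 (0,3)[X..O/X.O.]+0 (1,1)[X.../XOO.]+0 (1,3)[X.../X.OO]+0
p2 X@[XO../X.O.]: (0,2)[XOX./X.O.]+0* (0,3)[XO.X/X.O.]+0 (1,1)[XO../XXO.]+0 (1,3)[XO../X.OX]+0
p3 O@[XOX./X.O.]: (0,3)[XOXO/X.O.]+0* (1,1)[XOX./XOO.]+0 (1,3)[XOX./X.OO]+0
p4 X@[XOXO/X.O.]: (1,1)[XOXO/XXO.]+0* (1,3)[XOXO/X.OX]+0
p5 O@[XOXO/XXO.]: (1,3)[XOXO/XXOO]+0*
p6 X@[XOXO/XXOO] terminal +0; root [X.../X.O.] d5

O winning at [X.../X.O.]: False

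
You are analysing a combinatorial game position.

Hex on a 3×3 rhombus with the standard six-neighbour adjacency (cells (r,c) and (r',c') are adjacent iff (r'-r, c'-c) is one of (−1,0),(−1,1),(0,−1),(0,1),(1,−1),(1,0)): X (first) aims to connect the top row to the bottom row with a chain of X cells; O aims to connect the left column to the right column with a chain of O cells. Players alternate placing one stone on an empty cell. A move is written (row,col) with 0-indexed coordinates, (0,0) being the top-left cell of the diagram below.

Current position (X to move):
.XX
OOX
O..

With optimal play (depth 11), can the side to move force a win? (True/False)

X winning at [.XX/OOX/O..]: True

ply 1, X at .XX/OOX/O.. | (0,0)=+1→XXX/OOX/O..*; (2,1)=+1→.XX/OOX/OX.; (2,2)=+1→.XX/OOX/O.X
ply 2, O at XXX/OOX/O.. | (2,1)=-1→XXX/OOX/OO.*; (2,2)=-1→XXX/OOX/O.O
ply 3, X at XXX/OOX/OO. | (2,2)=+1→XXX/OOX/OOX*
ply 4: XXX/OOX/OOX is terminal -1 (O); from .XX/OOX/O.. depth 11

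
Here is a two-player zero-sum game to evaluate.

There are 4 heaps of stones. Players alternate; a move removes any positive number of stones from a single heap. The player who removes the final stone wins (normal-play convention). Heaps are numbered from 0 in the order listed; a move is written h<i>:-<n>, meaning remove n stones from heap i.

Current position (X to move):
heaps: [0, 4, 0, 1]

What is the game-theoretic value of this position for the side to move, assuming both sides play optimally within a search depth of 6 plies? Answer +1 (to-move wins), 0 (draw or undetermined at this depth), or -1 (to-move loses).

ply 1, X at (0,4,0,1) | h1:-1=-1→(0,3,0,1); h1:-2=-1→(0,2,0,1); h1:-3=+1→(0,1,0,1)*; h1:-4=-1→(0,0,0,1); h3:-1=-1→(0,4,0,0)
ply 2, O at (0,1,0,1) | h1:-1=-1→(0,0,0,1)*; h3:-1=-1→(0,1,0,0)
ply 3, X at (0,0,0,1) | h3:-1=+1→(0,0,0,0)*
ply 4: (0,0,0,0) is terminal -1 (O); from (0,4,0,1) depth 6

value((0,4,0,1), X) = +1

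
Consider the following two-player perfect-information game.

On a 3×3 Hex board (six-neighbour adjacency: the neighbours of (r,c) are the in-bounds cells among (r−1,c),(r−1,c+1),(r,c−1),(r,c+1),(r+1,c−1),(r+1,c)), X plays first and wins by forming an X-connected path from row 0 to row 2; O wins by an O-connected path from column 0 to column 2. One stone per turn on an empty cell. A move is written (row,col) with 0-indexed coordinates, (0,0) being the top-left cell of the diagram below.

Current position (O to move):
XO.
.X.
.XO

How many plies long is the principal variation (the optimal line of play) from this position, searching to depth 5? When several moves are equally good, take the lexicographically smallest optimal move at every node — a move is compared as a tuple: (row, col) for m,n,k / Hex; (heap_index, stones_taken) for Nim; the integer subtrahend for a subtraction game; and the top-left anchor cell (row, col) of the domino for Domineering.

PV length from [XO./.X./.XO]: 2 plies

[XO./.X./.XO] O move#1: (0,2):-1/XOO/.X./.XO*, (1,0):-1/XO./OX./.XO, (1,2):-1/XO./.XO/.XO, (2,0):-1/XO./.X./OXO
[XOO/.X./.XO] X move#2: (1,0):+1/XOO/XX./.XO*, (1,2):-1/XOO/.XX/.XO, (2,0):-1/XOO/.X./XXO
[XOO/XX./.XO] end (terminal -1, O#3); searched XO./.X./.XO to 5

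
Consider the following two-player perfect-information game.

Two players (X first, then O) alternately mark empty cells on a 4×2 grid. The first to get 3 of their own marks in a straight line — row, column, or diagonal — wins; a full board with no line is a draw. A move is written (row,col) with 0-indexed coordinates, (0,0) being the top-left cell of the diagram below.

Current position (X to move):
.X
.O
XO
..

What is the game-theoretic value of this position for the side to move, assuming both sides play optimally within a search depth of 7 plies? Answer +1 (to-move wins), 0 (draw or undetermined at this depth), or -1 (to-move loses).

ply 1, X at .X/.O/XO/.. | (0,0)=-1→XX/.O/XO/..; (1,0)=-1→.X/XO/XO/..; (3,0)=-1→.X/.O/XO/X.; (3,1)=+0→.X/.O/XO/.X*
ply 2, O at .X/.O/XO/.X | (0,0)=+0→OX/.O/XO/.X*; (1,0)=+0→.X/OO/XO/.X; (3,0)=+0→.X/.O/XO/OX
ply 3, X at OX/.O/XO/.X | (1,0)=+0→OX/XO/XO/.X*; (3,0)=+0→OX/.O/XO/XX
ply 4, O at OX/XO/XO/.X | (3,0)=+0→OX/XO/XO/OX*
ply 5: OX/XO/XO/OX is terminal +0 (X); from .X/.O/XO/.. depth 7

value(.X/.O/XO/.., X) = 0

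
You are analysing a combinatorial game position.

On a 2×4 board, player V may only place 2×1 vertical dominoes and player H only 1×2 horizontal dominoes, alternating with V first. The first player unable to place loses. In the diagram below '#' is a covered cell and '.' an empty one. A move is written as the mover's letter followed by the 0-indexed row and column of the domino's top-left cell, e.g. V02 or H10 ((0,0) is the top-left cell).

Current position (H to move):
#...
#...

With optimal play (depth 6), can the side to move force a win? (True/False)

H winning at [#.../#...]: True

ply 1, H at #.../#... | H01=+1→###./#...*; H02=+1→#.##/#...; H11=+1→#.../###.; H12=+1→#.../#.##
ply 2, V at ###./#... | V03=-1→####/#..#*
ply 3, H at ####/#..# | H11=+1→####/####*
ply 4: ####/#### is terminal -1 (V); from #.../#... depth 6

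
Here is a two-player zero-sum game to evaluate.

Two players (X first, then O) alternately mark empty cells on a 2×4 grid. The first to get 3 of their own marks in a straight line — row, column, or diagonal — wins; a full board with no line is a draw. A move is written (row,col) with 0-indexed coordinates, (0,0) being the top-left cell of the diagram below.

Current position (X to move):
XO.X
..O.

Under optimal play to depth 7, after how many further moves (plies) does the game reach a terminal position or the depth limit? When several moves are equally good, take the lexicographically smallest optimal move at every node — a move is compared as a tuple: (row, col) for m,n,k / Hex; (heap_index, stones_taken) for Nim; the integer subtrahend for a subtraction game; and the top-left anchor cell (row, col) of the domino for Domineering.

[XO.X/..O.] X move#1: (0,2):-1/XOXX/..O., (1,0):+0/XO.X/X.O.*, (1,1):+0/XO.X/.XO., (1,3):+0/XO.X/..OX
[XO.X/X.O.] O move#2: (0,2):+0/XOOX/X.O.*, (1,1):+0/XO.X/XOO., (1,3):+0/XO.X/X.OO
[XOOX/X.O.] X move#3: (1,1):+0/XOOX/XXO.*, (1,3):+0/XOOX/X.OX
[XOOX/XXO.] O move#4: (1,3):+0/XOOX/XXOO*
[XOOX/XXOO] end (terminal +0, X#5); searched XO.X/..O. to 7

PV length from [XO.X/..O.]: 4 plies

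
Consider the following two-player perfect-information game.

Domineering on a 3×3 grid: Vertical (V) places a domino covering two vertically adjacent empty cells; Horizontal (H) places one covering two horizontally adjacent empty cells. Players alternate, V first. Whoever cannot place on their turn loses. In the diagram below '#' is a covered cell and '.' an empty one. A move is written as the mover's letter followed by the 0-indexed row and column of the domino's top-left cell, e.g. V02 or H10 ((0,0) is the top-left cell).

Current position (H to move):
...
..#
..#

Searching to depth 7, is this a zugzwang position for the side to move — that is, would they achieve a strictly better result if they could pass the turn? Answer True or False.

ply 1, H at .../..#/..# | H00=-1→##./..#/..#; H01=-1→.##/..#/..#; H10=+1→.../###/..#*; H20=-1→.../..#/###
ply 2: .../###/..# is terminal -1 (V); from .../..#/..# depth 7
if H skipped the turn, V would face:
~ ply 1, V at .../..#/..# | V00=+1→#../#.#/..#*; V01=+1→.#./.##/..#; V10=+1→.../#.#/#.#; V11=+1→.../.##/.##
~ ply 2, H at #../#.#/..# | H01=-1→###/#.#/..#*; H20=-1→#../#.#/###
~ ply 3, V at ###/#.#/..# | V11=+1→###/###/.##*
~ ply 4: ###/###/.## is terminal -1 (H); from .../..#/..# depth 7
compare (H): move=+1 vs pass=-1

zugzwang(.../..#/..#, H) = False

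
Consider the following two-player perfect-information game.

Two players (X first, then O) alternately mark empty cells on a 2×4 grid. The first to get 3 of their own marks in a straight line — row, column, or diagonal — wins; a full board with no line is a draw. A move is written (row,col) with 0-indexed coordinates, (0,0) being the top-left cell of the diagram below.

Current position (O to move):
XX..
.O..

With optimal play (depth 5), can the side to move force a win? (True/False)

ply 1, O at XX../.O.. | (0,2)=+0→XXO./.O..*; (0,3)=-1→XX.O/.O..; (1,0)=-1→XX../OO..; (1,2)=-1→XX../.OO.; (1,3)=-1→XX../.O.O
ply 2, X at XXO./.O.. | (0,3)=-1→XXOX/.O..; (1,0)=+0→XXO./XO..*; (1,2)=+0→XXO./.OX.; (1,3)=+0→XXO./.O.X
ply 3, O at XXO./XO.. | (0,3)=+0→XXOO/XO..*; (1,2)=+0→XXO./XOO.; (1,3)=+0→XXO./XO.O
ply 4, X at XXOO/XO.. | (1,2)=+0→XXOO/XOX.*; (1,3)=+0→XXOO/XO.X
ply 5, O at XXOO/XOX. | (1,3)=+0→XXOO/XOXO*
ply 6: XXOO/XOXO is terminal +0 (X); from XX../.O.. depth 5

O winning at [XX../.O..]: False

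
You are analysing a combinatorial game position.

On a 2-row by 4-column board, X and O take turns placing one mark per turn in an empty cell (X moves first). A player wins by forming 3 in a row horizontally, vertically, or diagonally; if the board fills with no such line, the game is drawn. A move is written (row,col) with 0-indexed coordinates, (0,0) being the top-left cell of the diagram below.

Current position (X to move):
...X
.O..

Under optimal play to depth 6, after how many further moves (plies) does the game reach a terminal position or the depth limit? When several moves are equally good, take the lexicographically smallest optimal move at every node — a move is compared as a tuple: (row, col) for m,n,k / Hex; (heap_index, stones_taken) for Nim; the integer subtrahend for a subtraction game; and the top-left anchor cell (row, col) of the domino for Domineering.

p1 X@[...X/.O..]: (0,0)[X..X/.O..]-1 (0,1)[.X.X/.O..]+0* (0,2)[..XX/.O..]+0 (1,0)[...X/XO..]+0 (1,2)[...X/.OX.]+0 (1,3)[...X/.O.X]+0
p2 O@[.X.X/.O..]: (0,0)[OX.X/.O..]-1 (0,2)[.XOX/.O..]+0* (1,0)[.X.X/OO..]-1 (1,2)[.X.X/.OO.]-1 (1,3)[.X.X/.O.O]-1
p3 X@[.XOX/.O..]: (0,0)[XXOX/.O..]-1 (1,0)[.XOX/XO..]+0* (1,2)[.XOX/.OX.]+0 (1,3)[.XOX/.O.X]+0
p4 O@[.XOX/XO..]: (0,0)[OXOX/XO..]+0* (1,2)[.XOX/XOO.]+0 (1,3)[.XOX/XO.O]+0
p5 X@[OXOX/XO..]: (1,2)[OXOX/XOX.]+0* (1,3)[OXOX/XO.X]+0
p6 O@[OXOX/XOX.]: (1,3)[OXOX/XOXO]+0*
p7 X@[OXOX/XOXO] terminal +0; root [...X/.O..] d6

PV length from [...X/.O..]: 6 plies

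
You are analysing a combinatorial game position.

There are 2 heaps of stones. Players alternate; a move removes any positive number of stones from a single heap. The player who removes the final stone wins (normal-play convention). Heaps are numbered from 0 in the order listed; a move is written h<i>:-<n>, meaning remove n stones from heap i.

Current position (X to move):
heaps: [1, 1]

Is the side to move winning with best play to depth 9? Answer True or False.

X winning at [(1,1)]: False

ply 1, X at (1,1) | h0:-1=-1→(0,1)*; h1:-1=-1→(1,0)
ply 2, O at (0,1) | h1:-1=+1→(0,0)*
ply 3: (0,0) is terminal -1 (X); from (1,1) depth 9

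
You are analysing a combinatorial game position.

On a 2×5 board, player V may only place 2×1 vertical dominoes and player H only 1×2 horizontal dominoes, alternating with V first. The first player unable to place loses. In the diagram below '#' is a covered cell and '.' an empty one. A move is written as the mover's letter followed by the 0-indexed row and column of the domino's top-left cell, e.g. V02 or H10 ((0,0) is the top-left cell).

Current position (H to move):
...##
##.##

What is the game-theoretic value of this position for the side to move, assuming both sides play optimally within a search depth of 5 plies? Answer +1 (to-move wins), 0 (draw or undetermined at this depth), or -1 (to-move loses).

[...##/##.##] H move#1: H00:-1/##.##/##.##, H01:+1/.####/##.##*
[.####/##.##] end (terminal -1, V#2); searched ...##/##.## to 5

value(...##/##.##, H) = +1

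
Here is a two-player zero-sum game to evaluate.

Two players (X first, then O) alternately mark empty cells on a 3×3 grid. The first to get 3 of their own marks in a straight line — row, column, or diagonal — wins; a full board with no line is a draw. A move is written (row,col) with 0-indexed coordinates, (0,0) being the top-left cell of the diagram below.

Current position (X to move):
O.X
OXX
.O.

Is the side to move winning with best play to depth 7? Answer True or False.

[O.X/OXX/.O.] X move#1: (0,1):-1/OXX/OXX/.O., (2,0):+1/O.X/OXX/XO.*, (2,2):+1/O.X/OXX/.OX
[O.X/OXX/XO.] end (terminal -1, O#2); searched O.X/OXX/.O. to 7

X winning at [O.X/OXX/.O.]: True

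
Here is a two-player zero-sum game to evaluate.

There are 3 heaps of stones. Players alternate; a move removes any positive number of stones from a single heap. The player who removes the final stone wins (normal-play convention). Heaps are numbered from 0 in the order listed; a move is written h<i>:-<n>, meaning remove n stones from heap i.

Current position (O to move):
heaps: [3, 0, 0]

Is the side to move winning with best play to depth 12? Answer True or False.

ply 1, O at (3,0,0) | h0:-1=-1→(2,0,0); h0:-2=-1→(1,0,0); h0:-3=+1→(0,0,0)*
ply 2: (0,0,0) is terminal -1 (X); from (3,0,0) depth 12

O winning at [(3,0,0)]: True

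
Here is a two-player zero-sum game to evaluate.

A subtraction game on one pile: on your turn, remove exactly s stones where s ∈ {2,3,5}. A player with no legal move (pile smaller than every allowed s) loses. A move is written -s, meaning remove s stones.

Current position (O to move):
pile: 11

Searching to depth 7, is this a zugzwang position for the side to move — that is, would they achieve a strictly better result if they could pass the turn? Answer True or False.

[11] O move#1: -2:-1/9, -3:+1/8*, -5:-1/6
[8] X move#2: -2:-1/6*, -3:-1/5, -5:-1/3
[6] O move#3: -2:-1/4, -3:-1/3, -5:+1/1*
[1] end (terminal -1, X#4); searched 11 to 7
suppose O passes — search the same position with X to move:
pass> [11] X move#1: -2:-1/9, -3:+1/8*, -5:-1/6
pass> [8] O move#2: -2:-1/6*, -3:-1/5, -5:-1/3
pass> [6] X move#3: -2:-1/4, -3:-1/3, -5:+1/1*
pass> [1] end (terminal -1, O#4); searched 11 to 7
for O: play +1, pass -1

zugzwang(11, O) = False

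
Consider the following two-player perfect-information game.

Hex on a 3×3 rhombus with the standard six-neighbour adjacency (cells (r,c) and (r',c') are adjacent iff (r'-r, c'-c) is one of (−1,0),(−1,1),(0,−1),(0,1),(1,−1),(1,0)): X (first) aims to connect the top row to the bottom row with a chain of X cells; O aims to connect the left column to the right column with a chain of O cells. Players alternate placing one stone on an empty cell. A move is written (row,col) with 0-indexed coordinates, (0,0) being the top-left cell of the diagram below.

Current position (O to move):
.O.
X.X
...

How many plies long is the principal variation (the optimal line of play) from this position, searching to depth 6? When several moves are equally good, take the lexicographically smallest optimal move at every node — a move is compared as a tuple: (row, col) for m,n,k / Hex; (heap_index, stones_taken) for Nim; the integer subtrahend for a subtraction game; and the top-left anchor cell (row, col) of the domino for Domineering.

[.O./X.X/...] O move#1: (0,0):-1/OO./X.X/...*, (0,2):-1/.OO/X.X/..., (1,1):-1/.O./XOX/..., (2,0):-1/.O./X.X/O.., (2,1):-1/.O./X.X/.O., (2,2):-1/.O./X.X/..O
[OO./X.X/...] X move#2: (0,2):+1/OOX/X.X/...*, (1,1):-1/OO./XXX/..., (2,0):-1/OO./X.X/X.., (2,1):-1/OO./X.X/.X., (2,2):-1/OO./X.X/..X
[OOX/X.X/...] O move#3: (1,1):-1/OOX/XOX/...*, (2,0):-1/OOX/X.X/O.., (2,1):-1/OOX/X.X/.O., (2,2):-1/OOX/X.X/..O
[OOX/XOX/...] X move#4: (2,0):+1/OOX/XOX/X..*, (2,1):+1/OOX/XOX/.X., (2,2):+1/OOX/XOX/..X
[OOX/XOX/X..] O move#5: (2,1):-1/OOX/XOX/XO.*, (2,2):-1/OOX/XOX/X.O
[OOX/XOX/XO.] X move#6: (2,2):+1/OOX/XOX/XOX*
[OOX/XOX/XOX] end (terminal -1, O#7); searched .O./X.X/... to 6

PV length from [.O./X.X/...]: 6 plies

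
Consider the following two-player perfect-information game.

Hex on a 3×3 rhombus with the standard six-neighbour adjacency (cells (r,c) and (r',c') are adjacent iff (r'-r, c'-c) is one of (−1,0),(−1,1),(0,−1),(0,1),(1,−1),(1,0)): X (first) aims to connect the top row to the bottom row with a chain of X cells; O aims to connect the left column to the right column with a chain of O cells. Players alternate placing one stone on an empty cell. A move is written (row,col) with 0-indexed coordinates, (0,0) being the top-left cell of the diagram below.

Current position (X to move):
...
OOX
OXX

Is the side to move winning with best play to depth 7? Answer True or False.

X winning at [.../OOX/OXX]: True

p1 X@[.../OOX/OXX]: (0,0)[X../OOX/OXX]-1 (0,1)[.X./OOX/OXX]-1 (0,2)[..X/OOX/OXX]+1*
p2 O@[..X/OOX/OXX] terminal -1; root [.../OOX/OXX] d7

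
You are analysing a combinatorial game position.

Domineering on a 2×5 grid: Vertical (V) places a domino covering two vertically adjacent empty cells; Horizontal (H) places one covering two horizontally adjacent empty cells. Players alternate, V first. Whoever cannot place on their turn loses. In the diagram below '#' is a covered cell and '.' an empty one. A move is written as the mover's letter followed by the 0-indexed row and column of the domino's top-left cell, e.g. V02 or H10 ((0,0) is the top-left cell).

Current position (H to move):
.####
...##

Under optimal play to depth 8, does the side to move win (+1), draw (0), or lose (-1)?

p1 H@[.####/...##]: H10[.####/##.##]+1* H11[.####/.####]-1
p2 V@[.####/##.##] terminal -1; root [.####/...##] d8

value(.####/...##, H) = +1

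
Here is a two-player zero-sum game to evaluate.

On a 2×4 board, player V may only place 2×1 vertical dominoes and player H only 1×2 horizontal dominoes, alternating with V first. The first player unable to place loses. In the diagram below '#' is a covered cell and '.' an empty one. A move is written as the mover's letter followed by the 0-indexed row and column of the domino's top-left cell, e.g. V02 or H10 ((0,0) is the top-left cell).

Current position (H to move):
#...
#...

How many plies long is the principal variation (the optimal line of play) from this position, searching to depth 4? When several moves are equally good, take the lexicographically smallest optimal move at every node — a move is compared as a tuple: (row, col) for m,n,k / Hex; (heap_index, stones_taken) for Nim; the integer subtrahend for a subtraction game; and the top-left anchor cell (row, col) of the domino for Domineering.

PV length from [#.../#...]: 3 plies

p1 H@[#.../#...]: H01[###./#...]+1* H02[#.##/#...]+1 H11[#.../###.]+1 H12[#.../#.##]+1
p2 V@[###./#...]: V03[####/#..#]-1*
p3 H@[####/#..#]: H11[####/####]+1*
p4 V@[####/####] terminal -1; root [#.../#...] d4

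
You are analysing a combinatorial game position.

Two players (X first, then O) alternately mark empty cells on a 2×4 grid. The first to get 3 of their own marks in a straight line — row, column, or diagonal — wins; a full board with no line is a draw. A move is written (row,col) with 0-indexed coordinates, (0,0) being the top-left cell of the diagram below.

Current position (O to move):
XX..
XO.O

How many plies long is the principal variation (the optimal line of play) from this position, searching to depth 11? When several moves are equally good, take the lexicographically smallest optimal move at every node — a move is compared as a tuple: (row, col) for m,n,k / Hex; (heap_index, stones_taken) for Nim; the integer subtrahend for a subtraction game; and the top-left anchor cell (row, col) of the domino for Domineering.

ply 1, O at XX../XO.O | (0,2)=+0→XXO./XO.O; (0,3)=-1→XX.O/XO.O; (1,2)=+1→XX../XOOO*
ply 2: XX../XOOO is terminal -1 (X); from XX../XO.O depth 11

PV length from [XX../XO.O]: 1 ply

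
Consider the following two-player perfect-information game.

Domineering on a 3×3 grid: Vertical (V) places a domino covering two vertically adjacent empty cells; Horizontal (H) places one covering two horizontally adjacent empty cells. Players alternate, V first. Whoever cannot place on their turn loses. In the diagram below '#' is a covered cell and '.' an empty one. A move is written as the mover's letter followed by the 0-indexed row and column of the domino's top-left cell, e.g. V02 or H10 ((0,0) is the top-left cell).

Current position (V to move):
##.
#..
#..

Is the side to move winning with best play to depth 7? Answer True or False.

V winning at [##./#../#..]: True

ply 1, V at ##./#../#.. | V02=-1→###/#.#/#..; V11=+1→##./##./##.*; V12=+1→##./#.#/#.#
ply 2: ##./##./##. is terminal -1 (H); from ##./#../#.. depth 7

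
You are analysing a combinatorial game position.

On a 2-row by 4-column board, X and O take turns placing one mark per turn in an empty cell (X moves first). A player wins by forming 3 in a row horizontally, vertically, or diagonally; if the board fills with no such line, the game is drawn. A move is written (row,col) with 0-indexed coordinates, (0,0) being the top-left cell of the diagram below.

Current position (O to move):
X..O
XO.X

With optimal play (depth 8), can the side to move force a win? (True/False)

O winning at [X..O/XO.X]: False

ply 1, O at X..O/XO.X | (0,1)=+0→XO.O/XO.X*; (0,2)=+0→X.OO/XO.X; (1,2)=+0→X..O/XOOX
ply 2, X at XO.O/XO.X | (0,2)=+0→XOXO/XO.X*; (1,2)=-1→XO.O/XOXX
ply 3, O at XOXO/XO.X | (1,2)=+0→XOXO/XOOX*
ply 4: XOXO/XOOX is terminal +0 (X); from X..O/XO.X depth 8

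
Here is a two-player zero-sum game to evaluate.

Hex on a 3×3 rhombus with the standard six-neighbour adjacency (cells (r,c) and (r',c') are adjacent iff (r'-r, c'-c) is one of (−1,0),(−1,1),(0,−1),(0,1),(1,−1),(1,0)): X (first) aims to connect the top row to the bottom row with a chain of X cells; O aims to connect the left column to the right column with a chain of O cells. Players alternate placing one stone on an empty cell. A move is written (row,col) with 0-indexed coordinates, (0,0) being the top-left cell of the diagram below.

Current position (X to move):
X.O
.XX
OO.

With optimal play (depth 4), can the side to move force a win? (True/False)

[X.O/.XX/OO.] X move#1: (0,1):-1/XXO/.XX/OO., (1,0):-1/X.O/XXX/OO., (2,2):+1/X.O/.XX/OOX*
[X.O/.XX/OOX] O move#2: (0,1):-1/XOO/.XX/OOX*, (1,0):-1/X.O/OXX/OOX
[XOO/.XX/OOX] X move#3: (1,0):+1/XOO/XXX/OOX*
[XOO/XXX/OOX] end (terminal -1, O#4); searched X.O/.XX/OO. to 4

X winning at [X.O/.XX/OO.]: True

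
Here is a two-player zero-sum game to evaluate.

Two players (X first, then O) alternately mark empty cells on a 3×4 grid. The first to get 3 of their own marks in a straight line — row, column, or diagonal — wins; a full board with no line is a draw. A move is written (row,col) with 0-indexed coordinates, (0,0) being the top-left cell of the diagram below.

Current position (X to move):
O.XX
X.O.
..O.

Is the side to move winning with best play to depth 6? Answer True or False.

X winning at [O.XX/X.O./..O.]: True

ply 1, X at O.XX/X.O./..O. | (0,1)=+1→OXXX/X.O./..O.*; (1,1)=+1→O.XX/XXO./..O.; (1,3)=-1→O.XX/X.OX/..O.; (2,0)=-1→O.XX/X.O./X.O.; (2,1)=-1→O.XX/X.O./.XO.; (2,3)=-1→O.XX/X.O./..OX
ply 2: OXXX/X.O./..O. is terminal -1 (O); from O.XX/X.O./..O. depth 6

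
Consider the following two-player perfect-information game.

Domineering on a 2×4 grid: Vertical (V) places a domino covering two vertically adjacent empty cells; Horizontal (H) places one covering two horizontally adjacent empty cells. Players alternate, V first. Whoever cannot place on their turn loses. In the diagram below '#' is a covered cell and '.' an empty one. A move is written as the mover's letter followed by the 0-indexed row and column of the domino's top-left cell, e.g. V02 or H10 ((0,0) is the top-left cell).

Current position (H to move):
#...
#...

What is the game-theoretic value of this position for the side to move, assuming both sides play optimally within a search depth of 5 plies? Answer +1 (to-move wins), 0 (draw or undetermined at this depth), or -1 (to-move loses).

ply 1, H at #.../#... | H01=+1→###./#...*; H02=+1→#.##/#...; H11=+1→#.../###.; H12=+1→#.../#.##
ply 2, V at ###./#... | V03=-1→####/#..#*
ply 3, H at ####/#..# | H11=+1→####/####*
ply 4: ####/#### is terminal -1 (V); from #.../#... depth 5

value(#.../#..., H) = +1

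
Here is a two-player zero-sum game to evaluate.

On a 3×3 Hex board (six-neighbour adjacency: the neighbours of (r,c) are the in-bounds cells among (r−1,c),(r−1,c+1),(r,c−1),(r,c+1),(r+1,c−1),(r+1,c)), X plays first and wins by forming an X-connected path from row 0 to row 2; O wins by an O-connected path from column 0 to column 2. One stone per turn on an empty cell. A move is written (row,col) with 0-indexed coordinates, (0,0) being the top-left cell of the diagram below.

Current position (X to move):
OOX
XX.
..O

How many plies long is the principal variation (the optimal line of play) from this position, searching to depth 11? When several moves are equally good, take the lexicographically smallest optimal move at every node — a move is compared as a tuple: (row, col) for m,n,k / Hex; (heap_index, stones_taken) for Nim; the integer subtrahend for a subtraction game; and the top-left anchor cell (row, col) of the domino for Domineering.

p1 X@[OOX/XX./..O]: (1,2)[OOX/XXX/..O]+1* (2,0)[OOX/XX./X.O]+1 (2,1)[OOX/XX./.XO]+1
p2 O@[OOX/XXX/..O]: (2,0)[OOX/XXX/O.O]-1* (2,1)[OOX/XXX/.OO]-1
p3 X@[OOX/XXX/O.O]: (2,1)[OOX/XXX/OXO]+1*
p4 O@[OOX/XXX/OXO] terminal -1; root [OOX/XX./..O] d11

PV length from [OOX/XX./..O]: 3 plies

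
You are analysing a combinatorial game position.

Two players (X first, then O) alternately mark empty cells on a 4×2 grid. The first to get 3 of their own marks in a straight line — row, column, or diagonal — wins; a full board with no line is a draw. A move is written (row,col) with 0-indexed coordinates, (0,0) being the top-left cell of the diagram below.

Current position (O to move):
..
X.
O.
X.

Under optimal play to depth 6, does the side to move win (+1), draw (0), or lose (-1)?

value(../X./O./X., O) = 0

ply 1, O at ../X./O./X. | (0,0)=+0→O./X./O./X.*; (0,1)=+0→.O/X./O./X.; (1,1)=+0→../XO/O./X.; (2,1)=+0→../X./OO/X.; (3,1)=+0→../X./O./XO
ply 2, X at O./X./O./X. | (0,1)=+0→OX/X./O./X.*; (1,1)=+0→O./XX/O./X.; (2,1)=+0→O./X./OX/X.; (3,1)=+0→O./X./O./XX
ply 3, O at OX/X./O./X. | (1,1)=+0→OX/XO/O./X.*; (2,1)=+0→OX/X./OO/X.; (3,1)=+0→OX/X./O./XO
ply 4, X at OX/XO/O./X. | (2,1)=+0→OX/XO/OX/X.*; (3,1)=+0→OX/XO/O./XX
ply 5, O at OX/XO/OX/X. | (3,1)=+0→OX/XO/OX/XO*
ply 6: OX/XO/OX/XO is terminal +0 (X); from ../X./O./X. depth 6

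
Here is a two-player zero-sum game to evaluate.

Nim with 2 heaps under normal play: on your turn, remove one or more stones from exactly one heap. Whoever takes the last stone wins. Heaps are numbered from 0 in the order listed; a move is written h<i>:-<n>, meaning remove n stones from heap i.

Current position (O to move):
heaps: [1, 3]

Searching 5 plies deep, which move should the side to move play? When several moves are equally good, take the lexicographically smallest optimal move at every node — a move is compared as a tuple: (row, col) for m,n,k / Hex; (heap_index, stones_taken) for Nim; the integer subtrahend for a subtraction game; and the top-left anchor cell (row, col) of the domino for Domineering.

O's best at [(1,3)]: h1:-2

ply 1, O at (1,3) | h0:-1=-1→(0,3); h1:-1=-1→(1,2); h1:-2=+1→(1,1)*; h1:-3=-1→(1,0)
ply 2, X at (1,1) | h0:-1=-1→(0,1)*; h1:-1=-1→(1,0)
ply 3, O at (0,1) | h1:-1=+1→(0,0)*
ply 4: (0,0) is terminal -1 (X); from (1,3) depth 5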